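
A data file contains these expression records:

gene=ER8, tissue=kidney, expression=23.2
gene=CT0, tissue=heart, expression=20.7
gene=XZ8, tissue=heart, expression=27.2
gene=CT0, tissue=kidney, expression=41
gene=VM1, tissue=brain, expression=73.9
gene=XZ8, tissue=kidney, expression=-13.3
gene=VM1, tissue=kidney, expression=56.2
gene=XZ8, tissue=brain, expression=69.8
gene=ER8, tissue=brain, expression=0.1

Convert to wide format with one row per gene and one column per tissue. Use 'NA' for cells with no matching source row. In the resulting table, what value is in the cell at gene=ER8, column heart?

No long-format row has gene=ER8 and tissue=heart, so the cell is NA.

NA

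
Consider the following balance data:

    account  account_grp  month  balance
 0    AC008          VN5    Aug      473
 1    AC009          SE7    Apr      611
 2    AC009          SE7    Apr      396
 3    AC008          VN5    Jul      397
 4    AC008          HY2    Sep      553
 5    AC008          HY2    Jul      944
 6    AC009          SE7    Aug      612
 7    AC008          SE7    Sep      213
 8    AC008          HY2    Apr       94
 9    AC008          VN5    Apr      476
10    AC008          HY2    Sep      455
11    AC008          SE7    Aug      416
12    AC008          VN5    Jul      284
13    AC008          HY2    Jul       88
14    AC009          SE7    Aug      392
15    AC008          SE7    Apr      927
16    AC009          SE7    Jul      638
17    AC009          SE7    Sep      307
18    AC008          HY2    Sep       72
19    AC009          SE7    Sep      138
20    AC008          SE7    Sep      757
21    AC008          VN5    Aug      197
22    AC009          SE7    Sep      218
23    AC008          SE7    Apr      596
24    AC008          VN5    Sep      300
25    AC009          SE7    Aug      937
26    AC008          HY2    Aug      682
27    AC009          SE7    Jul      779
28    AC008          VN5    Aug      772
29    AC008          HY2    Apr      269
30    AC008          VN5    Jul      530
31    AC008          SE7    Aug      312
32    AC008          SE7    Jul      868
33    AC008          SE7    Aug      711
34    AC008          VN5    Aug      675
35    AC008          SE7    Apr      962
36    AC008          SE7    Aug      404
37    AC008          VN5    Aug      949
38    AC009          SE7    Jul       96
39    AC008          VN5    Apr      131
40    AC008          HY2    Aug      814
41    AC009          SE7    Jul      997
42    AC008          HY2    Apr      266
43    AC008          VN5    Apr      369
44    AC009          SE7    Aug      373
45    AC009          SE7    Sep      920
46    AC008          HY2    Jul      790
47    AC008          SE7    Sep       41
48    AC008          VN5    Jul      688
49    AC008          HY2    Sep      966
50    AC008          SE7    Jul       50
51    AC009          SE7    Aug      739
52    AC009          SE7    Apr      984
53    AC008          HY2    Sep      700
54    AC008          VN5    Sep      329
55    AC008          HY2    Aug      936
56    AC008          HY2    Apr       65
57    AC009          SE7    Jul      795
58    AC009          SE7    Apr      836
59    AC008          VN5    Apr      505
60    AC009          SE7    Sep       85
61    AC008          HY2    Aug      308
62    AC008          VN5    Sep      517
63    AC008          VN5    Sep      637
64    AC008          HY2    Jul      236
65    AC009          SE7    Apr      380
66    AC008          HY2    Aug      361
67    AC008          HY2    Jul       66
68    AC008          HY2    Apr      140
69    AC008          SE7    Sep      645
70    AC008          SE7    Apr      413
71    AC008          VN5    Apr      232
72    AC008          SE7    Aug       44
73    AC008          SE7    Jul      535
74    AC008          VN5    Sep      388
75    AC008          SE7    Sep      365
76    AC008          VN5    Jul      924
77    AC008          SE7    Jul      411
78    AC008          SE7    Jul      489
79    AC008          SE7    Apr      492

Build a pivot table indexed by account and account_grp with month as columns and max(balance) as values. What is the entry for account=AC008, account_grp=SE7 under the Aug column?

Rows with account=AC008, account_grp=SE7 and month=Aug: balance values are 416, 312, 711, 404, 44.
max(416, 312, 711, 404, 44) = 711.

711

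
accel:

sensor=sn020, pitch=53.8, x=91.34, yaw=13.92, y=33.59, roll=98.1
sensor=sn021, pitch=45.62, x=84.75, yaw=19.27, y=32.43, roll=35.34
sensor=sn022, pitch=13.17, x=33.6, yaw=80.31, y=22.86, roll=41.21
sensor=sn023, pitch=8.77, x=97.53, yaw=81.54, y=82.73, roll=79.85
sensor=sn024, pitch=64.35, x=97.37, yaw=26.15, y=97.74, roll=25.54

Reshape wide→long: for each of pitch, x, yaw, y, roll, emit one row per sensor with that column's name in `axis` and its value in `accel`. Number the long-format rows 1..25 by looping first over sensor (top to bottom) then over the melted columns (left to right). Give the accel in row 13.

25 rows total (5 × 5). Row 13: index ⌊(13-1)/5⌋ = 2 into sensor → sn022; (13-1) mod 5 = 2 into the melted columns → yaw.
So row 13 is (sn022, yaw, 80.31); accel = 80.31.

80.31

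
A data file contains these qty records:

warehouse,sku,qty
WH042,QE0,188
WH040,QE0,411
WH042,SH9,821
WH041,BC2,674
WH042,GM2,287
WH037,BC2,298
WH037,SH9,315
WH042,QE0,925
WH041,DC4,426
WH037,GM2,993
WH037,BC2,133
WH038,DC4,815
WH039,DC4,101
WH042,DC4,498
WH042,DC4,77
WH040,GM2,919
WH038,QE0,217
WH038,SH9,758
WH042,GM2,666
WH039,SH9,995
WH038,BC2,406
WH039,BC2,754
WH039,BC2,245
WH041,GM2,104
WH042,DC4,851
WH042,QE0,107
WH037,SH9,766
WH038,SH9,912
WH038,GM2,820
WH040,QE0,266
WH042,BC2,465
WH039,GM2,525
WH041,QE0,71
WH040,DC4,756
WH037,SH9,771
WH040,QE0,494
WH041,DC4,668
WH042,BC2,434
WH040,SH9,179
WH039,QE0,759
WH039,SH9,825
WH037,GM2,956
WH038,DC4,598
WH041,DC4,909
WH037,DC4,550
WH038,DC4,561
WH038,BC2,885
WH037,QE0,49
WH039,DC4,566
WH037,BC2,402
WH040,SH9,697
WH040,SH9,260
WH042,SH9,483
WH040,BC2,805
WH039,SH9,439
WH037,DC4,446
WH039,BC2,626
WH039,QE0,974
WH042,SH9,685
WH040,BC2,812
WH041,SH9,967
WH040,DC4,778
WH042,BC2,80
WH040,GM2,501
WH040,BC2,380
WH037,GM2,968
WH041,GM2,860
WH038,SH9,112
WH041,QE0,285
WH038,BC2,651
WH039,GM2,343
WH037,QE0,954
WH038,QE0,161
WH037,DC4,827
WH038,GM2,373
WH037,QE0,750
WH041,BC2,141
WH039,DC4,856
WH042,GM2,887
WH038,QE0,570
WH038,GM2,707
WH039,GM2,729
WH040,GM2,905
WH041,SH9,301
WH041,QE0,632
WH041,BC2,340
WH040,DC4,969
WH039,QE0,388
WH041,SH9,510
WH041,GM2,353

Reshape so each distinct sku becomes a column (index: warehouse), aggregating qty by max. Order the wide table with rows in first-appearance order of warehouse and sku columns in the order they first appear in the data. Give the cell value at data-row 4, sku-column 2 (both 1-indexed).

With rows in first-appearance order of warehouse, row 4 is warehouse=WH037. sku columns in first-appearance order: QE0, SH9, BC2, GM2, DC4; column 2 is SH9.
Long rows with warehouse=WH037, sku=SH9: max(315, 766, 771) = 771.

771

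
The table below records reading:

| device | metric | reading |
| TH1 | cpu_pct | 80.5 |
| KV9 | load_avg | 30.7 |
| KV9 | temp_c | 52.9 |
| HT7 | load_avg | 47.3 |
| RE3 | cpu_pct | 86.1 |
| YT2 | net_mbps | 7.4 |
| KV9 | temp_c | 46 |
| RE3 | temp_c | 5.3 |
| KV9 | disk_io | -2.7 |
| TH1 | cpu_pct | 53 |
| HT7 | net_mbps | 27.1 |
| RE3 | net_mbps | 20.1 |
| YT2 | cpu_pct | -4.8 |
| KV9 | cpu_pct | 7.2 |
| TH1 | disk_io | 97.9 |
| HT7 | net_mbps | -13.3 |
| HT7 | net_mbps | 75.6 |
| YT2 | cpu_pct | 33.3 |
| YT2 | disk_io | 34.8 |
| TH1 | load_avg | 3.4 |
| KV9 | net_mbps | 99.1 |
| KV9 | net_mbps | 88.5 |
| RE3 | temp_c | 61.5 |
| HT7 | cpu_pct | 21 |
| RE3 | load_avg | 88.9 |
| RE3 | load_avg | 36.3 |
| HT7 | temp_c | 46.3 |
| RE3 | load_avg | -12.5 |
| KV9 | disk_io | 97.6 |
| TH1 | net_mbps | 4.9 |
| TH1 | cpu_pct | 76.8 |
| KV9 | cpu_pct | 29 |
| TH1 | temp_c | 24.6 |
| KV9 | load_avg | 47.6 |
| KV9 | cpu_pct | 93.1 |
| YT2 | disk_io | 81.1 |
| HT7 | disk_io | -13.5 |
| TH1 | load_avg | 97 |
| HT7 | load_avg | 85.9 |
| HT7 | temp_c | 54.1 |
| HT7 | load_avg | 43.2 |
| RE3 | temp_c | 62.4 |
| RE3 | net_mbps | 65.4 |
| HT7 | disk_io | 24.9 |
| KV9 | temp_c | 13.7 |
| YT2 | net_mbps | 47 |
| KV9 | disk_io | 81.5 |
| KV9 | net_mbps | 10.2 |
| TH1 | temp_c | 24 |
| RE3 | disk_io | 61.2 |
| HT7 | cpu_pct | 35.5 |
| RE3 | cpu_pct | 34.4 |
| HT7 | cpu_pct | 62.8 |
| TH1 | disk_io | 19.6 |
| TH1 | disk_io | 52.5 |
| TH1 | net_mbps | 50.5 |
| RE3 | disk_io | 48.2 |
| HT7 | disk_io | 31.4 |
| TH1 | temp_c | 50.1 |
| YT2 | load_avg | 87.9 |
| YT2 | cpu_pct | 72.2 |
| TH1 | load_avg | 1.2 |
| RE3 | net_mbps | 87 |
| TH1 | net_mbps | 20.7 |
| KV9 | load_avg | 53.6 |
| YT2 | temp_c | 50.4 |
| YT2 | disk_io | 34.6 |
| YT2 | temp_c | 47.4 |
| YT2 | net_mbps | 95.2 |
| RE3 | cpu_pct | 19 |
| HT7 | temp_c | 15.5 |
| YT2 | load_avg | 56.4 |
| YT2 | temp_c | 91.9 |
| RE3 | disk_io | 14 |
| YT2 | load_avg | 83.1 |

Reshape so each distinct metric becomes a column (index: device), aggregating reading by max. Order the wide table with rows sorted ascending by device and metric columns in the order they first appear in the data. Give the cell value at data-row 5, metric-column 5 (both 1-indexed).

With rows sorted ascending by device, row 5 is device=YT2. metric columns in first-appearance order: cpu_pct, load_avg, temp_c, net_mbps, disk_io; column 5 is disk_io.
Long rows with device=YT2, metric=disk_io: max(34.8, 81.1, 34.6) = 81.1.

81.1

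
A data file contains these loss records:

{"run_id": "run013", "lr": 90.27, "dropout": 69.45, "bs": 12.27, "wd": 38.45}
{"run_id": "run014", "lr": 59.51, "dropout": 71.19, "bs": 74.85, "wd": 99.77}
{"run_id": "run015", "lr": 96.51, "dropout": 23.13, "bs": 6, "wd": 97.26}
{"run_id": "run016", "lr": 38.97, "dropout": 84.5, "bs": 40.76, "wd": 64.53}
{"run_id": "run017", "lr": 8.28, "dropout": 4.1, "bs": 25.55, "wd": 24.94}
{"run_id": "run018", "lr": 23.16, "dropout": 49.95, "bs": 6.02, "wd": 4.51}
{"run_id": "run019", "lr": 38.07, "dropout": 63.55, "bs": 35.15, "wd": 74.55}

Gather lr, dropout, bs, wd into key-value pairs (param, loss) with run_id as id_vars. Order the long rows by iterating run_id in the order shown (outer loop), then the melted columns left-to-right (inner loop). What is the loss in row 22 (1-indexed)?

28 rows total (7 × 4). Row 22: index ⌊(22-1)/4⌋ = 5 into run_id → run018; (22-1) mod 4 = 1 into the melted columns → dropout.
So row 22 is (run018, dropout, 49.95); loss = 49.95.

49.95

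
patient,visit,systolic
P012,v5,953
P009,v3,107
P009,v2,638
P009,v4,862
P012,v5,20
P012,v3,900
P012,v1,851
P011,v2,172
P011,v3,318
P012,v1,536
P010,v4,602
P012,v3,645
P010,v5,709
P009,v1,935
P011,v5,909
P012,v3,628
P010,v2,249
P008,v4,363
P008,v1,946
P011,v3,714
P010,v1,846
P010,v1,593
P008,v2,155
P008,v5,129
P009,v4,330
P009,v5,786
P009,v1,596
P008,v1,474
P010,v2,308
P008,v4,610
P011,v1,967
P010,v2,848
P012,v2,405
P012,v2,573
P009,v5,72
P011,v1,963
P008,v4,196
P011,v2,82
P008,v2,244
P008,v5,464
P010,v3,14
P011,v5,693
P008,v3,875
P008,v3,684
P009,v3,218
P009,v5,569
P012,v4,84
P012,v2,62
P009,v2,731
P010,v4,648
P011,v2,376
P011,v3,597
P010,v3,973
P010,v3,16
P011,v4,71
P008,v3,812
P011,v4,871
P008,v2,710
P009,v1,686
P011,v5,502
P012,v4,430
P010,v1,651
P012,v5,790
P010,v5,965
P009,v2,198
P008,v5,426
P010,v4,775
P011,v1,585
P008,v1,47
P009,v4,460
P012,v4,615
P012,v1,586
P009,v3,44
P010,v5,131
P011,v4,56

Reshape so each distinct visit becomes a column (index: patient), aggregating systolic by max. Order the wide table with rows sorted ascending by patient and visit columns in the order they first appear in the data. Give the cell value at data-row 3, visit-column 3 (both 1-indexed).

With rows sorted ascending by patient, row 3 is patient=P010. visit columns in first-appearance order: v5, v3, v2, v4, v1; column 3 is v2.
Long rows with patient=P010, visit=v2: max(249, 308, 848) = 848.

848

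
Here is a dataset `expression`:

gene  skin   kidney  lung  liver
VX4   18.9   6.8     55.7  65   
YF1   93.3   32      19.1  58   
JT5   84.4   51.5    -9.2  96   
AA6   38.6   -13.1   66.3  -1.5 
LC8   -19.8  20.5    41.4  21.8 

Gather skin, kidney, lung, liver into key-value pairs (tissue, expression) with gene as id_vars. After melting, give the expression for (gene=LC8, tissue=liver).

Unpivoting turns each (gene, wide-column) pair into one long row.
The wide cell at row LC8, column liver holds 21.8, so the long row (LC8, liver) has expression=21.8.

21.8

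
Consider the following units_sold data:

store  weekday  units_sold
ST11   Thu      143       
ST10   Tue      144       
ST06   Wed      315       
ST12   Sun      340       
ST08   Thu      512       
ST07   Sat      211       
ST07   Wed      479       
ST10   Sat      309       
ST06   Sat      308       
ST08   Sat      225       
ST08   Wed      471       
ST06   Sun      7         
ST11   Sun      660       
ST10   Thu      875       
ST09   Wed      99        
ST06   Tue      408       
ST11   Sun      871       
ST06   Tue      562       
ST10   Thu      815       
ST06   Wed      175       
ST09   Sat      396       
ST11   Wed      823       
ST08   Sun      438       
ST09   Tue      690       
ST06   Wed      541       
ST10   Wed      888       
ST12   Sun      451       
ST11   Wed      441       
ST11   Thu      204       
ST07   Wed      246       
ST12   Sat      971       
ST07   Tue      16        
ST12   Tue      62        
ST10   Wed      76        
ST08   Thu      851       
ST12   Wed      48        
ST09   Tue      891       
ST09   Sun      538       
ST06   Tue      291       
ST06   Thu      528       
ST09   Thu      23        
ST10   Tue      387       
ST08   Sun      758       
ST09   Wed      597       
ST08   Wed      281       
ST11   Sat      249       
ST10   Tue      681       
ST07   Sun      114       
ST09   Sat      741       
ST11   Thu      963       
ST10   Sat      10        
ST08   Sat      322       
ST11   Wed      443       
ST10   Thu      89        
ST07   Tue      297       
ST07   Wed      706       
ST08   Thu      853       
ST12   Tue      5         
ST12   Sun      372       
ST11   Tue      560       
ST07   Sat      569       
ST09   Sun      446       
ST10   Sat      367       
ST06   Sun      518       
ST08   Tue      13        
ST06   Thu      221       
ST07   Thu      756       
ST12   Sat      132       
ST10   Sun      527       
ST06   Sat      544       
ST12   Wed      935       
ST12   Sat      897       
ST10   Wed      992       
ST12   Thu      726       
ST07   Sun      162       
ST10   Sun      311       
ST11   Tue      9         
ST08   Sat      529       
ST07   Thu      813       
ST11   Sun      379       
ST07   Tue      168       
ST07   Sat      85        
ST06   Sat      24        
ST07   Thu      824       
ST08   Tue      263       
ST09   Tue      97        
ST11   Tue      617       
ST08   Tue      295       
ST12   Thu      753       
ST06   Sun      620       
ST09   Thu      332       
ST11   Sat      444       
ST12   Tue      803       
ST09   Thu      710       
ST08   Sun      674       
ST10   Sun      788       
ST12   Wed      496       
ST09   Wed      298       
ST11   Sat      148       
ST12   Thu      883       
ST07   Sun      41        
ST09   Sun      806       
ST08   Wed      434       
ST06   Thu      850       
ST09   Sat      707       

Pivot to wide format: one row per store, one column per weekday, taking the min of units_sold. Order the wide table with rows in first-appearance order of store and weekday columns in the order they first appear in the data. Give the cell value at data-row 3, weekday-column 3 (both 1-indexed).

With rows in first-appearance order of store, row 3 is store=ST06. weekday columns in first-appearance order: Thu, Tue, Wed, Sun, Sat; column 3 is Wed.
Long rows with store=ST06, weekday=Wed: min(315, 175, 541) = 175.

175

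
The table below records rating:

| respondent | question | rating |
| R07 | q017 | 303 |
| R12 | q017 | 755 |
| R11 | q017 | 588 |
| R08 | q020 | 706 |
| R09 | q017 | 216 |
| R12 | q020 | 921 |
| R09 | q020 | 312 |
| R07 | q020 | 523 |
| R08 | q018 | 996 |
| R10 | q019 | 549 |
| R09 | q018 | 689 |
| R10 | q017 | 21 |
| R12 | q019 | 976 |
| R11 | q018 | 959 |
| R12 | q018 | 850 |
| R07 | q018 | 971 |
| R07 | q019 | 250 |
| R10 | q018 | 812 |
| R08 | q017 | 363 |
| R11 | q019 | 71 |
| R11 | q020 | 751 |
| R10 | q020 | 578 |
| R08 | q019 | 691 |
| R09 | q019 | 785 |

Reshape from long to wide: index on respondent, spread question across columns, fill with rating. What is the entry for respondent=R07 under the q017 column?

303

Wide layout: rows indexed by respondent, columns are the 4 distinct question values (q017, q020, q018, q019).
Cell (respondent=R07, question=q017) draws from the long row where respondent=R07 and question=q017, which has rating=303.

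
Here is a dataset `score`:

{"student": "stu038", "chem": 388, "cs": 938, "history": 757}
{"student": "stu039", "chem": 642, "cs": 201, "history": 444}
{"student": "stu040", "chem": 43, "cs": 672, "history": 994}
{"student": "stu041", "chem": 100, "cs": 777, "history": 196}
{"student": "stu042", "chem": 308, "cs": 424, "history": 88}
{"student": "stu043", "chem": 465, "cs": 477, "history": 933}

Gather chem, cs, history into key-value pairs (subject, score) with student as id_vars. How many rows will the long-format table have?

18

6 student values × 3 melted columns = 18 rows.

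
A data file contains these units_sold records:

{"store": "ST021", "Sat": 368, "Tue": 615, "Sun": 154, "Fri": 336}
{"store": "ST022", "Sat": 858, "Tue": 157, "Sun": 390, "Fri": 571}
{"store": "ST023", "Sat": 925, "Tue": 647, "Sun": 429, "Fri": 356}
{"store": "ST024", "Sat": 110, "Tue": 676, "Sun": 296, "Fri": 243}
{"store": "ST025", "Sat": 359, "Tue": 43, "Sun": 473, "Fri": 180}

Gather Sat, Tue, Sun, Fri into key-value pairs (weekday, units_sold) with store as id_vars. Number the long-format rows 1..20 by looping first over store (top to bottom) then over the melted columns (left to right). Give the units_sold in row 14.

20 rows total (5 × 4). Row 14: index ⌊(14-1)/4⌋ = 3 into store → ST024; (14-1) mod 4 = 1 into the melted columns → Tue.
So row 14 is (ST024, Tue, 676); units_sold = 676.

676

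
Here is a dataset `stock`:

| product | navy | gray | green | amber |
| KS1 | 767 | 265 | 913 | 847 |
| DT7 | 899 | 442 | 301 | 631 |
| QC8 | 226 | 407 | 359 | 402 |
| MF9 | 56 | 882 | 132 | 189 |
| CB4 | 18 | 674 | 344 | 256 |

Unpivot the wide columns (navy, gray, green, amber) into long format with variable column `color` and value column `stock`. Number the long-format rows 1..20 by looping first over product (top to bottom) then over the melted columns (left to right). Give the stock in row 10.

20 rows total (5 × 4). Row 10: index ⌊(10-1)/4⌋ = 2 into product → QC8; (10-1) mod 4 = 1 into the melted columns → gray.
So row 10 is (QC8, gray, 407); stock = 407.

407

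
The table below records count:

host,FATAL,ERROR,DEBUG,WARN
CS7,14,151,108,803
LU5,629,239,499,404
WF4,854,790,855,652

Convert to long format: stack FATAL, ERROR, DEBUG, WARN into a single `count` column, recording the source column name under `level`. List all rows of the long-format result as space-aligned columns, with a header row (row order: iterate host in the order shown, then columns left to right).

host  level  count
CS7   FATAL  14   
CS7   ERROR  151  
CS7   DEBUG  108  
CS7   WARN   803  
LU5   FATAL  629  
LU5   ERROR  239  
LU5   DEBUG  499  
LU5   WARN   404  
WF4   FATAL  854  
WF4   ERROR  790  
WF4   DEBUG  855  
WF4   WARN   652  

Each (host, column) pair becomes one row: 3 × 4 = 12 rows.
For example, (CS7, FATAL) → count=14.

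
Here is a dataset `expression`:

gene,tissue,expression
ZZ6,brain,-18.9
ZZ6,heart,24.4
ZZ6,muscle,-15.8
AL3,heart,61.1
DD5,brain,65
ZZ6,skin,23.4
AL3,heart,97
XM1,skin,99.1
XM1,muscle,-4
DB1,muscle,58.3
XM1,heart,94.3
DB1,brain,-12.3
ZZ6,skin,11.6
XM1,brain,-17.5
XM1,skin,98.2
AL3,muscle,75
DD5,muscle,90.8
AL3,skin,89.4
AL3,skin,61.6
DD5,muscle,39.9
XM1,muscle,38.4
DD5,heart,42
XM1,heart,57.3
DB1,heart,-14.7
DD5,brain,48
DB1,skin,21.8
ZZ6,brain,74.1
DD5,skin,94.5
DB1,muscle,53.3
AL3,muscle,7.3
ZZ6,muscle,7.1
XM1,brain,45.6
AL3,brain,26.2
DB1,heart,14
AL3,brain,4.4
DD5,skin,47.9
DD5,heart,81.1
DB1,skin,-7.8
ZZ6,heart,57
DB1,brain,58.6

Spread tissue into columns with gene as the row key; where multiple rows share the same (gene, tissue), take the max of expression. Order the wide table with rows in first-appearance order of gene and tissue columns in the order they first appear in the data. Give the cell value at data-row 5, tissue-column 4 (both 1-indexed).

With rows in first-appearance order of gene, row 5 is gene=DB1. tissue columns in first-appearance order: brain, heart, muscle, skin; column 4 is skin.
Long rows with gene=DB1, tissue=skin: max(21.8, -7.8) = 21.8.

21.8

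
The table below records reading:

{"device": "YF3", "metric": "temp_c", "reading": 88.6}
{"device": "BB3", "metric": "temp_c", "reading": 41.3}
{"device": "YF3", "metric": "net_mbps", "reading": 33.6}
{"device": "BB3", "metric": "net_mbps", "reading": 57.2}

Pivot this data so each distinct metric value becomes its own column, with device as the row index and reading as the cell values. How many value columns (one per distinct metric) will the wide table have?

2

2 distinct metric values: temp_c, net_mbps.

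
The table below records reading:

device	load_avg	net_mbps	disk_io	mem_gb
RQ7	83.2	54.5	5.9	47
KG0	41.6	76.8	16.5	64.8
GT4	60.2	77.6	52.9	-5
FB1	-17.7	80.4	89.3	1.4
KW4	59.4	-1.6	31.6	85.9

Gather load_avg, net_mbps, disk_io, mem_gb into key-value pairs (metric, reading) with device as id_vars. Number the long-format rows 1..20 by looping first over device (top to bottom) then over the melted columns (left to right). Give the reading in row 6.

76.8

20 rows total (5 × 4). Row 6: index ⌊(6-1)/4⌋ = 1 into device → KG0; (6-1) mod 4 = 1 into the melted columns → net_mbps.
So row 6 is (KG0, net_mbps, 76.8); reading = 76.8.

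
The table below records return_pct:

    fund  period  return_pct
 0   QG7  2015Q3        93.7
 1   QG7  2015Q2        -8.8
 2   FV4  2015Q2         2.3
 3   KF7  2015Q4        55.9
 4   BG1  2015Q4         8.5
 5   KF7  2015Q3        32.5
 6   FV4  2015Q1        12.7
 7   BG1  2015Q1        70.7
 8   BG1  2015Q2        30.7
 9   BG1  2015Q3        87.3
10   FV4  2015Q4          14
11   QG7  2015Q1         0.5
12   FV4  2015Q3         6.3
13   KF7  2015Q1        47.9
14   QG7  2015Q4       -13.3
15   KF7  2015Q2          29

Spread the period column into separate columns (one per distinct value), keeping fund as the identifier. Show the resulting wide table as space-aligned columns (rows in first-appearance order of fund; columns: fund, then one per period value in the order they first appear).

Columns: fund plus the 4 distinct period values (2015Q3, 2015Q2, 2015Q4, 2015Q1).
For example, row QG7 column 2015Q3 takes return_pct=93.7 from the long row (QG7, 2015Q3).

fund  2015Q3  2015Q2  2015Q4  2015Q1
QG7   93.7    -8.8    -13.3   0.5   
FV4   6.3     2.3     14      12.7  
KF7   32.5    29      55.9    47.9  
BG1   87.3    30.7    8.5     70.7  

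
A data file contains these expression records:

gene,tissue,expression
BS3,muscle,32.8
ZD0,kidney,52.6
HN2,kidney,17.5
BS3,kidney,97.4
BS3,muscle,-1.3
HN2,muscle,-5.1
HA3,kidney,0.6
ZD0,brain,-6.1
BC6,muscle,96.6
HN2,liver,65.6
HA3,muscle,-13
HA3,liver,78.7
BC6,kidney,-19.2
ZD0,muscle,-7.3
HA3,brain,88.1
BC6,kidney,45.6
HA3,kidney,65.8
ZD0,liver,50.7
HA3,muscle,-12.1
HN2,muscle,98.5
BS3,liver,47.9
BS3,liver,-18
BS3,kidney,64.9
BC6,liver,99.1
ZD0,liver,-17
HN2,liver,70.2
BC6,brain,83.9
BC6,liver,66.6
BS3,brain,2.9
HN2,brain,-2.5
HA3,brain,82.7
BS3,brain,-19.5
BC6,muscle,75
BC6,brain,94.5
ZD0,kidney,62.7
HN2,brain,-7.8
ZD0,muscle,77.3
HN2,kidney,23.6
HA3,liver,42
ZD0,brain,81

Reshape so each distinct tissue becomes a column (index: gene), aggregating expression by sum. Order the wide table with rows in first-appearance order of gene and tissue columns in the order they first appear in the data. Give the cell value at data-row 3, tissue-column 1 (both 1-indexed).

93.4

With rows in first-appearance order of gene, row 3 is gene=HN2. tissue columns in first-appearance order: muscle, kidney, brain, liver; column 1 is muscle.
Long rows with gene=HN2, tissue=muscle: -5.1 + 98.5 = 93.4.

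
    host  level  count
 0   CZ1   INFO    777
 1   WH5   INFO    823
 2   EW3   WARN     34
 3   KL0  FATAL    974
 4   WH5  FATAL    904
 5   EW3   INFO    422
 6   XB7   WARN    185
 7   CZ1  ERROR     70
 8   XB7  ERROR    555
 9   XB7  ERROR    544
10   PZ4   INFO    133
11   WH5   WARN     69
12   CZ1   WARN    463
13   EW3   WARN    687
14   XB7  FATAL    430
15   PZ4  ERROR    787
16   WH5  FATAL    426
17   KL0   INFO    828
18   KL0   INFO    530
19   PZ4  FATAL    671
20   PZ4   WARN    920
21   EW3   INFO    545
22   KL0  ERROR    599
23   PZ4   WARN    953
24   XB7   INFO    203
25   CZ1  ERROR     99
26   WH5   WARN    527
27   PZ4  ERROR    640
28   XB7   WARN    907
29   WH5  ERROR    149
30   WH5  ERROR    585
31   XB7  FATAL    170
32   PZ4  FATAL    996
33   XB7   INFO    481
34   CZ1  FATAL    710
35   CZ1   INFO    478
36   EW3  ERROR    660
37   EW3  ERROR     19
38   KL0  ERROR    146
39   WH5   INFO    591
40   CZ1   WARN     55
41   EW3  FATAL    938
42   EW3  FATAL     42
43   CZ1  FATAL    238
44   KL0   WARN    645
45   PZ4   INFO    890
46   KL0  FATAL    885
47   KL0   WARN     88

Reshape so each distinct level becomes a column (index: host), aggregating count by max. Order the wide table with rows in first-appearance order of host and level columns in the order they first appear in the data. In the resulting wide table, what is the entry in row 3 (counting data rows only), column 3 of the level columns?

With rows in first-appearance order of host, row 3 is host=EW3. level columns in first-appearance order: INFO, WARN, FATAL, ERROR; column 3 is FATAL.
Long rows with host=EW3, level=FATAL: max(938, 42) = 938.

938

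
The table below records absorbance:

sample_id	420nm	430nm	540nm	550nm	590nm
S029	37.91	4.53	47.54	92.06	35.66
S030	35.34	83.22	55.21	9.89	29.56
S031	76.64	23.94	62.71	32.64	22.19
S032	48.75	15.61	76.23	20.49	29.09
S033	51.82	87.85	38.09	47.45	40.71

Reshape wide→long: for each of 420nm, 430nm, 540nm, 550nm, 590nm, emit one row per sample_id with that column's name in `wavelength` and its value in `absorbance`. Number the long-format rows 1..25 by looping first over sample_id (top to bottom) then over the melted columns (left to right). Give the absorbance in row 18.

25 rows total (5 × 5). Row 18: index ⌊(18-1)/5⌋ = 3 into sample_id → S032; (18-1) mod 5 = 2 into the melted columns → 540nm.
So row 18 is (S032, 540nm, 76.23); absorbance = 76.23.

76.23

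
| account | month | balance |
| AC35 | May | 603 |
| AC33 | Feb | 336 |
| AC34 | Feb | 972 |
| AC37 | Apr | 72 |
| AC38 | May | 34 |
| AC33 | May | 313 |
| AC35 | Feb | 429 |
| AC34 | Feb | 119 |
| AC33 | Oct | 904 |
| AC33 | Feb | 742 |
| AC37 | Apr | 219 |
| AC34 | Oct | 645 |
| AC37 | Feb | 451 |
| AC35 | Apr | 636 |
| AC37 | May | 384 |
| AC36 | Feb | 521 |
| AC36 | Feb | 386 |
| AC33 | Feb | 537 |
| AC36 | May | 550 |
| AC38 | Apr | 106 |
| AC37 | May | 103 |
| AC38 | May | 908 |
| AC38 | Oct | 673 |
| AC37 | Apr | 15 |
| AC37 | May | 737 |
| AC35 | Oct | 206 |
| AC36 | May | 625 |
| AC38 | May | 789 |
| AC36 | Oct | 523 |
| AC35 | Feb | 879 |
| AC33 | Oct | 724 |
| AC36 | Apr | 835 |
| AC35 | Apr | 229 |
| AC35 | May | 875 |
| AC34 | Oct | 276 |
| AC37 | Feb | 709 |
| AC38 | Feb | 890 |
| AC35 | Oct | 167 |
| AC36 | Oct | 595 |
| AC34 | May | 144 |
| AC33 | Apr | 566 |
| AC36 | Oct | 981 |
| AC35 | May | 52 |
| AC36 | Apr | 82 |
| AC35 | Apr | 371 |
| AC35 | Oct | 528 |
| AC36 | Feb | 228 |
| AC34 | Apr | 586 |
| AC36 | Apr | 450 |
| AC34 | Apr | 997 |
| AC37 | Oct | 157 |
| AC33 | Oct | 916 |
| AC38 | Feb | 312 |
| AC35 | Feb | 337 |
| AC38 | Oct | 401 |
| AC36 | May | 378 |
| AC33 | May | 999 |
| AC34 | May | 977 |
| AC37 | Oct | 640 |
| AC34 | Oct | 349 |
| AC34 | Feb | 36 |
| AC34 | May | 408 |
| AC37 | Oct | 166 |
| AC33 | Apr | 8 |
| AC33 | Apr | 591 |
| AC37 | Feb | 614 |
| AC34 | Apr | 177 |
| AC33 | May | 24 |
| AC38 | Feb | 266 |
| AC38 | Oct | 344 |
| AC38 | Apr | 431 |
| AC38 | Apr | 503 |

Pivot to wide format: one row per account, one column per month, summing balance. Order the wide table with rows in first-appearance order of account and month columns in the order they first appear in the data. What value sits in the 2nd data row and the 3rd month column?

With rows in first-appearance order of account, row 2 is account=AC33. month columns in first-appearance order: May, Feb, Apr, Oct; column 3 is Apr.
Long rows with account=AC33, month=Apr: 566 + 8 + 591 = 1165.

1165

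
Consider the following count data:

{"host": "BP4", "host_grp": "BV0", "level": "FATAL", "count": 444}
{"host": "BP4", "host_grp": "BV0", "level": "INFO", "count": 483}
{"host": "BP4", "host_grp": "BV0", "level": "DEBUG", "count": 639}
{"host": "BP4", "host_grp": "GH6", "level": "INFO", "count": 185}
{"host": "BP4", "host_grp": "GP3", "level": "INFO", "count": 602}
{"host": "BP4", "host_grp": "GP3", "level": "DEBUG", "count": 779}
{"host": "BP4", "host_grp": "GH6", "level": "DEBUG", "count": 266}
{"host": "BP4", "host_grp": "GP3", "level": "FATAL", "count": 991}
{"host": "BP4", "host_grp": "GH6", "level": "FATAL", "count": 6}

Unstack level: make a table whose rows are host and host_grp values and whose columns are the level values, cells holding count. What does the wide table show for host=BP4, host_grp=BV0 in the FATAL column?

444

Wide layout: rows indexed by host and host_grp, columns are the 3 distinct level values (FATAL, INFO, DEBUG).
Cell (host=BP4, host_grp=BV0, level=FATAL) draws from the long row where host=BP4, host_grp=BV0 and level=FATAL, which has count=444.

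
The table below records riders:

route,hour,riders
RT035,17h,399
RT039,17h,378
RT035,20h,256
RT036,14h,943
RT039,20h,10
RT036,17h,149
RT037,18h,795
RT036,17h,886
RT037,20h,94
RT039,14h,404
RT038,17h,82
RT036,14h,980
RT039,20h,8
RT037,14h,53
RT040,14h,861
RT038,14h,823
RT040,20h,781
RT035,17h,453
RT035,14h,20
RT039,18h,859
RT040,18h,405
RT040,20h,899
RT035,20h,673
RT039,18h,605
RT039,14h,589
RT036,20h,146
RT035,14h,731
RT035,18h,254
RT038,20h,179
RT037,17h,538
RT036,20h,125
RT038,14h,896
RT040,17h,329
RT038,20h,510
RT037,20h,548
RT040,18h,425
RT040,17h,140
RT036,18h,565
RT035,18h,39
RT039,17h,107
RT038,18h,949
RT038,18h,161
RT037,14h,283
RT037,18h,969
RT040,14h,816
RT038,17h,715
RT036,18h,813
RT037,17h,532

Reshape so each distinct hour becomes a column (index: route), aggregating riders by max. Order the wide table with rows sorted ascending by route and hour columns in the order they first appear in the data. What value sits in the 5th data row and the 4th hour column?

859

With rows sorted ascending by route, row 5 is route=RT039. hour columns in first-appearance order: 17h, 20h, 14h, 18h; column 4 is 18h.
Long rows with route=RT039, hour=18h: max(859, 605) = 859.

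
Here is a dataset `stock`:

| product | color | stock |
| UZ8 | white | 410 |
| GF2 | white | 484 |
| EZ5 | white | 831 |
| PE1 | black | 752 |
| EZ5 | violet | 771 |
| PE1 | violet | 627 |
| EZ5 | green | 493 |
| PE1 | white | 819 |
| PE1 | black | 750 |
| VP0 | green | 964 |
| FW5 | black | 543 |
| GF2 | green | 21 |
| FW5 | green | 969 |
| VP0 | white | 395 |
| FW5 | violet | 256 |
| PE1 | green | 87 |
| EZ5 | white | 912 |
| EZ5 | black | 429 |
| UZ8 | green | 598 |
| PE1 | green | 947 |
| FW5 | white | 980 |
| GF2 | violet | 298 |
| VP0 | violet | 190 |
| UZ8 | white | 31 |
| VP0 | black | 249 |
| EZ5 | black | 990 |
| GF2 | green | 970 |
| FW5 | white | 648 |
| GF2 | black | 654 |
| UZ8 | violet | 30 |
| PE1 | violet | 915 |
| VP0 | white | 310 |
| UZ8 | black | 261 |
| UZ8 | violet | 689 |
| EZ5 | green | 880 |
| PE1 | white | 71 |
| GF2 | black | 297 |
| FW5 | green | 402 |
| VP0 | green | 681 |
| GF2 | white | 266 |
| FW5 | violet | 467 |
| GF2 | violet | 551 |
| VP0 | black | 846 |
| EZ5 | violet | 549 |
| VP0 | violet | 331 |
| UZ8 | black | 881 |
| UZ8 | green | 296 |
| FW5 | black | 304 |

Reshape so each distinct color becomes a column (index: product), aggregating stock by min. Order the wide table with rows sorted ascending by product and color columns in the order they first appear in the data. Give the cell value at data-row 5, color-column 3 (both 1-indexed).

With rows sorted ascending by product, row 5 is product=UZ8. color columns in first-appearance order: white, black, violet, green; column 3 is violet.
Long rows with product=UZ8, color=violet: min(30, 689) = 30.

30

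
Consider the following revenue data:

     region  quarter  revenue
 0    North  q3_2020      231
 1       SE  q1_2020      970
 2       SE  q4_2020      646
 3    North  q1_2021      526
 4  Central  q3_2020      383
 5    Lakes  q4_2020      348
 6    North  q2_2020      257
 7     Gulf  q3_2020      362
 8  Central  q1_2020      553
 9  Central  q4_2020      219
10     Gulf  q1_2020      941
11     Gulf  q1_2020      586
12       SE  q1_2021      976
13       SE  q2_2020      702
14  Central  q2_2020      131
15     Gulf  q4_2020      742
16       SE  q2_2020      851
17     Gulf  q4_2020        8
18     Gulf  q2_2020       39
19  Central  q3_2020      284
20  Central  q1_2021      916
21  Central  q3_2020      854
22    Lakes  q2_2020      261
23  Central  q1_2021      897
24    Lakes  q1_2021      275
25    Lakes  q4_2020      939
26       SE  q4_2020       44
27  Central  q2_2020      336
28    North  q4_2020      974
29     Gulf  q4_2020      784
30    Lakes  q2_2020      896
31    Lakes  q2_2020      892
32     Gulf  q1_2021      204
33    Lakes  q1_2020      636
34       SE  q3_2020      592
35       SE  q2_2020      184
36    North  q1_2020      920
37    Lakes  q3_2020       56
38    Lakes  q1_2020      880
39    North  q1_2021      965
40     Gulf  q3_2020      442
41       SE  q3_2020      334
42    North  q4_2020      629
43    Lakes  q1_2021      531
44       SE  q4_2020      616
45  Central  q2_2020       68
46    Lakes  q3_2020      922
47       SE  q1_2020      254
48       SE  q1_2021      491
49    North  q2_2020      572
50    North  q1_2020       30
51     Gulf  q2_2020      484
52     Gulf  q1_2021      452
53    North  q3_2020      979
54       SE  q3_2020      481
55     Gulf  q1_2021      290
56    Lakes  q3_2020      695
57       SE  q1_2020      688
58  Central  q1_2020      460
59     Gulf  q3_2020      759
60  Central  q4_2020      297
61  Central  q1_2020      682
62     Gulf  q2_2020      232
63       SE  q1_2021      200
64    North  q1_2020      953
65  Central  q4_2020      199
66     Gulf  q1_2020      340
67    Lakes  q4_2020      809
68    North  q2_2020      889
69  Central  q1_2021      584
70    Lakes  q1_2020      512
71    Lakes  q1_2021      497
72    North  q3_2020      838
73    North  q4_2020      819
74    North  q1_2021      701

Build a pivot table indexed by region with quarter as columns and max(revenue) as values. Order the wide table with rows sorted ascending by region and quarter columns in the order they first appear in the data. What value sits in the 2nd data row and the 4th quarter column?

452

With rows sorted ascending by region, row 2 is region=Gulf. quarter columns in first-appearance order: q3_2020, q1_2020, q4_2020, q1_2021, q2_2020; column 4 is q1_2021.
Long rows with region=Gulf, quarter=q1_2021: max(204, 452, 290) = 452.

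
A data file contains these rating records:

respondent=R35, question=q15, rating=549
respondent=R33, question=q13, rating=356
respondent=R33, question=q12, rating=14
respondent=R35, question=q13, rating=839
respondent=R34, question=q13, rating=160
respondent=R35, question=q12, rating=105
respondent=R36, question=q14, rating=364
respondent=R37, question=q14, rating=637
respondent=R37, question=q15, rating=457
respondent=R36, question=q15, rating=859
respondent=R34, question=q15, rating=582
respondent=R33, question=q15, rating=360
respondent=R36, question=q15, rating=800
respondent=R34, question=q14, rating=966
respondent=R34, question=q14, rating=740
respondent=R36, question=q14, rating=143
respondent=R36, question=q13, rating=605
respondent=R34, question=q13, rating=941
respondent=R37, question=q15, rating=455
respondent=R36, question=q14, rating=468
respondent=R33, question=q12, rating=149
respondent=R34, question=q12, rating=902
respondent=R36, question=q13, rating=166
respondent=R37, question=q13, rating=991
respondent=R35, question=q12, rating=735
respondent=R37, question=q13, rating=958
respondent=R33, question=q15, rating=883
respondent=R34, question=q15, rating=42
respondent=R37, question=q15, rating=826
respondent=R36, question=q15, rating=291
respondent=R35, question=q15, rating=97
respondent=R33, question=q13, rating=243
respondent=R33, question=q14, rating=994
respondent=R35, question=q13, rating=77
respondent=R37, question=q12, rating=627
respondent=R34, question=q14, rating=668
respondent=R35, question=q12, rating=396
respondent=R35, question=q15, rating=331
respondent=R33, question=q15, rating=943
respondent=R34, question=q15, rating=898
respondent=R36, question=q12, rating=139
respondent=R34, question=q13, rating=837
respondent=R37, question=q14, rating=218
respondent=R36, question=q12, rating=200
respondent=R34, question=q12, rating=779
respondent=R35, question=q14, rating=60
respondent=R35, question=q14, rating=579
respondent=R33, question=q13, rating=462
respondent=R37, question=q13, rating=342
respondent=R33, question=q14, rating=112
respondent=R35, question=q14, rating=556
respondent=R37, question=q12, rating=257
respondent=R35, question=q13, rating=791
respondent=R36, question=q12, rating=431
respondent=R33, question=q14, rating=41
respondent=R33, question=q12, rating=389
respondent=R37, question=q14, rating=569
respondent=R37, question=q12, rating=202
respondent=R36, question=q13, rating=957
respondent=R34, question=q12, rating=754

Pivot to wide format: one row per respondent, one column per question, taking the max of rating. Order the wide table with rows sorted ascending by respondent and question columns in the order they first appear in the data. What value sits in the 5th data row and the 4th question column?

With rows sorted ascending by respondent, row 5 is respondent=R37. question columns in first-appearance order: q15, q13, q12, q14; column 4 is q14.
Long rows with respondent=R37, question=q14: max(637, 218, 569) = 637.

637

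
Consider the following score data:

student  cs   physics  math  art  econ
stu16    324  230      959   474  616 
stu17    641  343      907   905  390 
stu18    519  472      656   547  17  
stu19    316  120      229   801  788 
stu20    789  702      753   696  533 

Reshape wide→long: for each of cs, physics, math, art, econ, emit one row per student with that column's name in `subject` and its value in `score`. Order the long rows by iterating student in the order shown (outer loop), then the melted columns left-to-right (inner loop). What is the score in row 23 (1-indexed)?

753

25 rows total (5 × 5). Row 23: index ⌊(23-1)/5⌋ = 4 into student → stu20; (23-1) mod 5 = 2 into the melted columns → math.
So row 23 is (stu20, math, 753); score = 753.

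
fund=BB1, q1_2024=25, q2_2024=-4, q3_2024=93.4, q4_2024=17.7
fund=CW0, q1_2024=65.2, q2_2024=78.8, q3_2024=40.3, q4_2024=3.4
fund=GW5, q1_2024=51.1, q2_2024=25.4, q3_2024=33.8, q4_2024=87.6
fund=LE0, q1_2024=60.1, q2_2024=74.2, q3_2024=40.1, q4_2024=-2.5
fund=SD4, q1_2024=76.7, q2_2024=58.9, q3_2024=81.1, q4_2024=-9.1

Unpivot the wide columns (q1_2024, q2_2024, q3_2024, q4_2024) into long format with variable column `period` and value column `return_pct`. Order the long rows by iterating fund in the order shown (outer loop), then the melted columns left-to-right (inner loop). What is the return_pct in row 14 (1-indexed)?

74.2

20 rows total (5 × 4). Row 14: index ⌊(14-1)/4⌋ = 3 into fund → LE0; (14-1) mod 4 = 1 into the melted columns → q2_2024.
So row 14 is (LE0, q2_2024, 74.2); return_pct = 74.2.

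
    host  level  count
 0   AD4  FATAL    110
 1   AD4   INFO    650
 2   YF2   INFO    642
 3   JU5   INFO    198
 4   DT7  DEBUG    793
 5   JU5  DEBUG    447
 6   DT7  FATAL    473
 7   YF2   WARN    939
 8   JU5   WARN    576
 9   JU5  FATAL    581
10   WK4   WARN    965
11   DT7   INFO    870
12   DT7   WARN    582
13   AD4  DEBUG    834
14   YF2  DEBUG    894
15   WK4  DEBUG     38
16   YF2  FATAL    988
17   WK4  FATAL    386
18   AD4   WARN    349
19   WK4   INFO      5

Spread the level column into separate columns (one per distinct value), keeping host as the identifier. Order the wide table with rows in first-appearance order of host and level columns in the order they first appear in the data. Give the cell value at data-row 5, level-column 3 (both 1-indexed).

38

With rows in first-appearance order of host, row 5 is host=WK4. level columns in first-appearance order: FATAL, INFO, DEBUG, WARN; column 3 is DEBUG.
Long rows with host=WK4, level=DEBUG: count = 38.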